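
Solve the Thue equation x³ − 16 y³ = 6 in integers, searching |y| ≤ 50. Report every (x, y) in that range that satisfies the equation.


The equation is x³ - 16y³ = 6. For fixed y, x³ = 16·y³ + 6, so a solution requires the RHS to be a perfect cube.
Strategy: iterate y from -50 to 50, compute RHS = 16·y³ + 6, and check whether it is a (positive or negative) perfect cube.
Check small values of y:
  y = 0: RHS = 6 is not a perfect cube.
  y = 1: RHS = 22 is not a perfect cube.
  y = -1: RHS = -10 is not a perfect cube.
  y = 2: RHS = 134 is not a perfect cube.
  y = -2: RHS = -122 is not a perfect cube.
  y = 3: RHS = 438 is not a perfect cube.
  y = -3: RHS = -426 is not a perfect cube.
Continuing the search up to |y| = 50 finds no solutions either.
No (x, y) in the scanned range satisfies the equation.

No integer solutions with |y| ≤ 50.


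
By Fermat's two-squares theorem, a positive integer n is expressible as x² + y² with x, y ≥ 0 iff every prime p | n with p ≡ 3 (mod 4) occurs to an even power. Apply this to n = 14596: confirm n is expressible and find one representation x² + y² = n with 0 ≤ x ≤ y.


Step 1: Factor n = 14596 = 2^2 · 41 · 89.
Step 2: Check the mod-4 condition on each prime factor: 2 = 2 (special); 41 ≡ 1 (mod 4), exponent 1; 89 ≡ 1 (mod 4), exponent 1.
All primes ≡ 3 (mod 4) appear to even exponent (or don't appear), so by the two-squares theorem n IS expressible as a sum of two squares.
Step 3: Build a representation. Group n = k² · m with k = 2 and m = 41 · 89 = 3649 (a product of primes ≡ 1 (mod 4)); a representation of m scales to one of n via (k·x)² + (k·y)² = k²(x² + y²). Each prime p ≡ 1 (mod 4) is itself a sum of two squares; find a² by testing p − a² for a perfect square:
  41: 41 − 1² = 40, 41 − 2² = 37, 41 − 3² = 32, 41 − 4² = 25 = 5² ⇒ 41 = 4² + 5².
  89: 89 − 1² = 88, 89 − 2² = 85, 89 − 3² = 80, 89 − 4² = 73, 89 − 5² = 64 = 8² ⇒ 89 = 5² + 8².
  Combine using the Brahmagupta–Fibonacci identity (a² + b²)(c² + d²) = (ac − bd)² + (ad + bc)² = (ac + bd)² + (ad − bc)²:
  41 · 89 = 3649: from (4² + 5²)(5² + 8²), take (4·5 − 5·8, 4·8 + 5·5) = (20 − 40, 32 + 25) = (-20, 57); dropping signs (only squares matter) gives (20, 57); check 20² + 57² = 400 + 3249 = 3649 ✓.
  Scale by k = 2: (2·20, 2·57) = (40, 114).
Step 4: Order so x ≤ y and verify: 40² + 114² = 1600 + 12996 = 14596 = n. ✓

n = 14596 = 40² + 114² (one valid representation with x ≤ y).


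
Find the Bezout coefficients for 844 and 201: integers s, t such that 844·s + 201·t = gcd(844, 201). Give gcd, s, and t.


Euclidean algorithm on (844, 201) — divide until remainder is 0:
  844 = 4 · 201 + 40
  201 = 5 · 40 + 1
  40 = 40 · 1 + 0
gcd(844, 201) = 1.
Track Bezout coefficients alongside the remainders: start with r₀ = 844 = a·1 + b·0 (s = 1, t = 0) and r₁ = 201 = a·0 + b·1 (s = 0, t = 1); each new remainder r_{k+1} = r_{k-1} − q_k·r_k inherits s_{k+1} = s_{k-1} − q_k·s_k, t_{k+1} = t_{k-1} − q_k·t_k, so r_k = a·s_k + b·t_k at every step:
  q = 4: r = 40, s = 1 − 4·0 = 1, t = 0 − 4·1 = -4  (check: 844·1 + 201·(-4) = 40)
  q = 5: r = 1, s = 0 − 5·1 = -5, t = 1 − 5·(-4) = 21  (check: 844·(-5) + 201·21 = 1)
The row with r = 1 (the gcd) gives the Bezout coefficients s = -5, t = 21.
Result: 844 · (-5) + 201 · (21) = 1.

gcd(844, 201) = 1; s = -5, t = 21 (check: 844·(-5) + 201·21 = 1).


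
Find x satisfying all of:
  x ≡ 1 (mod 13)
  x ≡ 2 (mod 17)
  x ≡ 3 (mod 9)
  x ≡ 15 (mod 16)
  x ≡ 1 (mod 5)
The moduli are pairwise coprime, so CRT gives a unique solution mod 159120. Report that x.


Product of moduli M = 13 · 17 · 9 · 16 · 5 = 159120.
Merge one congruence at a time:
  Start: x ≡ 1 (mod 13).
  Combine with x ≡ 2 (mod 17); new modulus lcm = 221.
    Write x = 1 + 13·t and substitute into x ≡ 2 (mod 17): 13·t ≡ 2 − 1 = 1 (mod 17).
    The inverse of 13 mod 17 is 4 (since 13·4 = 52 = 3·17 + 1), so t ≡ 4·1 = 4 ≡ 4 (mod 17).
    Then x = 1 + 13·4 = 53, valid modulo lcm(13, 17) = 221: x ≡ 53 (mod 221).
  Combine with x ≡ 3 (mod 9); new modulus lcm = 1989.
    Write x = 53 + 221·t and substitute into x ≡ 3 (mod 9): 221·t ≡ 3 − 53 = -50 (mod 9).
    Reduce coefficients mod 9: 5·t ≡ 4 (mod 9).
    The inverse of 5 mod 9 is 2 (since 5·2 = 10 = 1·9 + 1), so t ≡ 2·4 = 8 ≡ 8 (mod 9).
    Then x = 53 + 221·8 = 1821, valid modulo lcm(221, 9) = 1989: x ≡ 1821 (mod 1989).
  Combine with x ≡ 15 (mod 16); new modulus lcm = 31824.
    Write x = 1821 + 1989·t and substitute into x ≡ 15 (mod 16): 1989·t ≡ 15 − 1821 = -1806 (mod 16).
    Reduce coefficients mod 16: 5·t ≡ 2 (mod 16).
    The inverse of 5 mod 16 is 13 (since 5·13 = 65 = 4·16 + 1), so t ≡ 13·2 = 26 ≡ 10 (mod 16).
    Then x = 1821 + 1989·10 = 21711, valid modulo lcm(1989, 16) = 31824: x ≡ 21711 (mod 31824).
  Combine with x ≡ 1 (mod 5); new modulus lcm = 159120.
    Write x = 21711 + 31824·t and substitute into x ≡ 1 (mod 5): 31824·t ≡ 1 − 21711 = -21710 (mod 5).
    Reduce coefficients mod 5: 4·t ≡ 0 (mod 5).
    The inverse of 4 mod 5 is 4 (since 4·4 = 16 = 3·5 + 1), so t ≡ 4·0 = 0 ≡ 0 (mod 5).
    Then x = 21711 + 31824·0 = 21711, valid modulo lcm(31824, 5) = 159120: x ≡ 21711 (mod 159120).
Verify against each original: 21711 mod 13 = 1, 21711 mod 17 = 2, 21711 mod 9 = 3, 21711 mod 16 = 15, 21711 mod 5 = 1.

x ≡ 21711 (mod 159120).


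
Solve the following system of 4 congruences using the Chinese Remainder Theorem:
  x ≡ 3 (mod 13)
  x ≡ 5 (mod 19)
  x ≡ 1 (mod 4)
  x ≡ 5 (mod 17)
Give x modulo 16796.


Product of moduli M = 13 · 19 · 4 · 17 = 16796.
Merge one congruence at a time:
  Start: x ≡ 3 (mod 13).
  Combine with x ≡ 5 (mod 19); new modulus lcm = 247.
    Write x = 3 + 13·t and substitute into x ≡ 5 (mod 19): 13·t ≡ 5 − 3 = 2 (mod 19).
    The inverse of 13 mod 19 is 3 (since 13·3 = 39 = 2·19 + 1), so t ≡ 3·2 = 6 ≡ 6 (mod 19).
    Then x = 3 + 13·6 = 81, valid modulo lcm(13, 19) = 247: x ≡ 81 (mod 247).
  Combine with x ≡ 1 (mod 4); new modulus lcm = 988.
    Write x = 81 + 247·t and substitute into x ≡ 1 (mod 4): 247·t ≡ 1 − 81 = -80 (mod 4).
    Reduce coefficients mod 4: 3·t ≡ 0 (mod 4).
    The inverse of 3 mod 4 is 3 (since 3·3 = 9 = 2·4 + 1), so t ≡ 3·0 = 0 ≡ 0 (mod 4).
    Then x = 81 + 247·0 = 81, valid modulo lcm(247, 4) = 988: x ≡ 81 (mod 988).
  Combine with x ≡ 5 (mod 17); new modulus lcm = 16796.
    Write x = 81 + 988·t and substitute into x ≡ 5 (mod 17): 988·t ≡ 5 − 81 = -76 (mod 17).
    Reduce coefficients mod 17: 2·t ≡ 9 (mod 17).
    The inverse of 2 mod 17 is 9 (since 2·9 = 18 = 1·17 + 1), so t ≡ 9·9 = 81 ≡ 13 (mod 17).
    Then x = 81 + 988·13 = 12925, valid modulo lcm(988, 17) = 16796: x ≡ 12925 (mod 16796).
Verify against each original: 12925 mod 13 = 3, 12925 mod 19 = 5, 12925 mod 4 = 1, 12925 mod 17 = 5.

x ≡ 12925 (mod 16796).


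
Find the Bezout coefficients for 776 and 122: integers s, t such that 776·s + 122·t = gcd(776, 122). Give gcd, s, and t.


Euclidean algorithm on (776, 122) — divide until remainder is 0:
  776 = 6 · 122 + 44
  122 = 2 · 44 + 34
  44 = 1 · 34 + 10
  34 = 3 · 10 + 4
  10 = 2 · 4 + 2
  4 = 2 · 2 + 0
gcd(776, 122) = 2.
Track Bezout coefficients alongside the remainders: start with r₀ = 776 = a·1 + b·0 (s = 1, t = 0) and r₁ = 122 = a·0 + b·1 (s = 0, t = 1); each new remainder r_{k+1} = r_{k-1} − q_k·r_k inherits s_{k+1} = s_{k-1} − q_k·s_k, t_{k+1} = t_{k-1} − q_k·t_k, so r_k = a·s_k + b·t_k at every step:
  q = 6: r = 44, s = 1 − 6·0 = 1, t = 0 − 6·1 = -6  (check: 776·1 + 122·(-6) = 44)
  q = 2: r = 34, s = 0 − 2·1 = -2, t = 1 − 2·(-6) = 13  (check: 776·(-2) + 122·13 = 34)
  q = 1: r = 10, s = 1 − 1·(-2) = 3, t = -6 − 1·13 = -19  (check: 776·3 + 122·(-19) = 10)
  q = 3: r = 4, s = -2 − 3·3 = -11, t = 13 − 3·(-19) = 70  (check: 776·(-11) + 122·70 = 4)
  q = 2: r = 2, s = 3 − 2·(-11) = 25, t = -19 − 2·70 = -159  (check: 776·25 + 122·(-159) = 2)
The row with r = 2 (the gcd) gives the Bezout coefficients s = 25, t = -159.
Result: 776 · (25) + 122 · (-159) = 2.

gcd(776, 122) = 2; s = 25, t = -159 (check: 776·25 + 122·(-159) = 2).


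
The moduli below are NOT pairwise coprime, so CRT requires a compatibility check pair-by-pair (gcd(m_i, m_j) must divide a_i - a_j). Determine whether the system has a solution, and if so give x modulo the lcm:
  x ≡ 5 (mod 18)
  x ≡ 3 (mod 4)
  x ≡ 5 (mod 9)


Moduli 18, 4, 9 are not pairwise coprime, so CRT works modulo lcm(m_i) when all pairwise compatibility conditions hold.
Pairwise compatibility: gcd(m_i, m_j) must divide a_i - a_j for every pair.
Merge one congruence at a time:
  Start: x ≡ 5 (mod 18).
  Combine with x ≡ 3 (mod 4): gcd(18, 4) = 2; 3 - 5 = -2, which IS divisible by 2, so compatible.
    Write x = 5 + 18·t and substitute into x ≡ 3 (mod 4): 18·t ≡ 3 − 5 = -2 (mod 4).
    Divide the congruence (and modulus) by g = 2: 9·t ≡ -1 (mod 2).
    Reduce coefficients mod 2: 1·t ≡ 1 (mod 2).
    So t ≡ 1 (mod 2).
    Then x = 5 + 18·1 = 23, valid modulo lcm(18, 4) = 36: x ≡ 23 (mod 36).
  Combine with x ≡ 5 (mod 9): gcd(36, 9) = 9; 5 - 23 = -18, which IS divisible by 9, so compatible.
    Write x = 23 + 36·t and substitute into x ≡ 5 (mod 9): 36·t ≡ 5 − 23 = -18 (mod 9).
    Divide the congruence (and modulus) by g = 9: 4·t ≡ -2 (mod 1).
    Modulo 1 every t works; take t = 0.
    Then x = 23 + 36·0 = 23, valid modulo lcm(36, 9) = 36: x ≡ 23 (mod 36).
Verify: 23 mod 18 = 5, 23 mod 4 = 3, 23 mod 9 = 5.

x ≡ 23 (mod 36).


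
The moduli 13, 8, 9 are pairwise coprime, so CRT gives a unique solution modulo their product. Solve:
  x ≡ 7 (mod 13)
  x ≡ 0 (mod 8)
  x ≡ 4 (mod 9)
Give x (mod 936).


Moduli 13, 8, 9 are pairwise coprime; by CRT there is a unique solution modulo M = 13 · 8 · 9 = 936.
Solve pairwise, accumulating the modulus:
  Start with x ≡ 7 (mod 13).
  Combine with x ≡ 0 (mod 8): since gcd(13, 8) = 1, we get a unique residue mod 104.
    Write x = 7 + 13·t and substitute into x ≡ 0 (mod 8): 13·t ≡ 0 − 7 = -7 (mod 8).
    Reduce coefficients mod 8: 5·t ≡ 1 (mod 8).
    The inverse of 5 mod 8 is 5 (since 5·5 = 25 = 3·8 + 1), so t ≡ 5·1 = 5 ≡ 5 (mod 8).
    Then x = 7 + 13·5 = 72, valid modulo lcm(13, 8) = 104: x ≡ 72 (mod 104).
  Combine with x ≡ 4 (mod 9): since gcd(104, 9) = 1, we get a unique residue mod 936.
    Write x = 72 + 104·t and substitute into x ≡ 4 (mod 9): 104·t ≡ 4 − 72 = -68 (mod 9).
    Reduce coefficients mod 9: 5·t ≡ 4 (mod 9).
    The inverse of 5 mod 9 is 2 (since 5·2 = 10 = 1·9 + 1), so t ≡ 2·4 = 8 ≡ 8 (mod 9).
    Then x = 72 + 104·8 = 904, valid modulo lcm(104, 9) = 936: x ≡ 904 (mod 936).
Verify: 904 mod 13 = 7 ✓, 904 mod 8 = 0 ✓, 904 mod 9 = 4 ✓.

x ≡ 904 (mod 936).


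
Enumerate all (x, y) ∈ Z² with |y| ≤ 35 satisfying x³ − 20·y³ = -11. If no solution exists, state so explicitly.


The equation is x³ - 20y³ = -11. For fixed y, x³ = 20·y³ − 11, so a solution requires the RHS to be a perfect cube.
Strategy: iterate y from -35 to 35, compute RHS = 20·y³ − 11, and check whether it is a (positive or negative) perfect cube.
Check small values of y:
  y = 0: RHS = -11 is not a perfect cube.
  y = 1: RHS = 9 is not a perfect cube.
  y = -1: RHS = -31 is not a perfect cube.
  y = 2: RHS = 149 is not a perfect cube.
  y = -2: RHS = -171 is not a perfect cube.
  y = 3: RHS = 529 is not a perfect cube.
  y = -3: RHS = -551 is not a perfect cube.
Continuing the search up to |y| = 35 finds no solutions either.
No (x, y) in the scanned range satisfies the equation.

No integer solutions with |y| ≤ 35.


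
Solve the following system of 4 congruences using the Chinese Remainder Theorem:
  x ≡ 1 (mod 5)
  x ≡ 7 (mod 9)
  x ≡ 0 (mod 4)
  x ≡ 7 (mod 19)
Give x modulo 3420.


Product of moduli M = 5 · 9 · 4 · 19 = 3420.
Merge one congruence at a time:
  Start: x ≡ 1 (mod 5).
  Combine with x ≡ 7 (mod 9); new modulus lcm = 45.
    Write x = 1 + 5·t and substitute into x ≡ 7 (mod 9): 5·t ≡ 7 − 1 = 6 (mod 9).
    The inverse of 5 mod 9 is 2 (since 5·2 = 10 = 1·9 + 1), so t ≡ 2·6 = 12 ≡ 3 (mod 9).
    Then x = 1 + 5·3 = 16, valid modulo lcm(5, 9) = 45: x ≡ 16 (mod 45).
  Combine with x ≡ 0 (mod 4); new modulus lcm = 180.
    Write x = 16 + 45·t and substitute into x ≡ 0 (mod 4): 45·t ≡ 0 − 16 = -16 (mod 4).
    Reduce coefficients mod 4: 1·t ≡ 0 (mod 4).
    So t ≡ 0 (mod 4).
    Then x = 16 + 45·0 = 16, valid modulo lcm(45, 4) = 180: x ≡ 16 (mod 180).
  Combine with x ≡ 7 (mod 19); new modulus lcm = 3420.
    Write x = 16 + 180·t and substitute into x ≡ 7 (mod 19): 180·t ≡ 7 − 16 = -9 (mod 19).
    Reduce coefficients mod 19: 9·t ≡ 10 (mod 19).
    The inverse of 9 mod 19 is 17 (since 9·17 = 153 = 8·19 + 1), so t ≡ 17·10 = 170 ≡ 18 (mod 19).
    Then x = 16 + 180·18 = 3256, valid modulo lcm(180, 19) = 3420: x ≡ 3256 (mod 3420).
Verify against each original: 3256 mod 5 = 1, 3256 mod 9 = 7, 3256 mod 4 = 0, 3256 mod 19 = 7.

x ≡ 3256 (mod 3420).


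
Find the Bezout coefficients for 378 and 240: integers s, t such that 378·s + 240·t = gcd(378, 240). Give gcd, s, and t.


Euclidean algorithm on (378, 240) — divide until remainder is 0:
  378 = 1 · 240 + 138
  240 = 1 · 138 + 102
  138 = 1 · 102 + 36
  102 = 2 · 36 + 30
  36 = 1 · 30 + 6
  30 = 5 · 6 + 0
gcd(378, 240) = 6.
Track Bezout coefficients alongside the remainders: start with r₀ = 378 = a·1 + b·0 (s = 1, t = 0) and r₁ = 240 = a·0 + b·1 (s = 0, t = 1); each new remainder r_{k+1} = r_{k-1} − q_k·r_k inherits s_{k+1} = s_{k-1} − q_k·s_k, t_{k+1} = t_{k-1} − q_k·t_k, so r_k = a·s_k + b·t_k at every step:
  q = 1: r = 138, s = 1 − 1·0 = 1, t = 0 − 1·1 = -1  (check: 378·1 + 240·(-1) = 138)
  q = 1: r = 102, s = 0 − 1·1 = -1, t = 1 − 1·(-1) = 2  (check: 378·(-1) + 240·2 = 102)
  q = 1: r = 36, s = 1 − 1·(-1) = 2, t = -1 − 1·2 = -3  (check: 378·2 + 240·(-3) = 36)
  q = 2: r = 30, s = -1 − 2·2 = -5, t = 2 − 2·(-3) = 8  (check: 378·(-5) + 240·8 = 30)
  q = 1: r = 6, s = 2 − 1·(-5) = 7, t = -3 − 1·8 = -11  (check: 378·7 + 240·(-11) = 6)
The row with r = 6 (the gcd) gives the Bezout coefficients s = 7, t = -11.
Result: 378 · (7) + 240 · (-11) = 6.

gcd(378, 240) = 6; s = 7, t = -11 (check: 378·7 + 240·(-11) = 6).


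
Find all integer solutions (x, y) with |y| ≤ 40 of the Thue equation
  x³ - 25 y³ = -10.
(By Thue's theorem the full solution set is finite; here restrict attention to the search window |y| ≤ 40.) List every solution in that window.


The equation is x³ - 25y³ = -10. For fixed y, x³ = 25·y³ − 10, so a solution requires the RHS to be a perfect cube.
Strategy: iterate y from -40 to 40, compute RHS = 25·y³ − 10, and check whether it is a (positive or negative) perfect cube.
Check small values of y:
  y = 0: RHS = -10 is not a perfect cube.
  y = 1: RHS = 15 is not a perfect cube.
  y = -1: RHS = -35 is not a perfect cube.
  y = 2: RHS = 190 is not a perfect cube.
  y = -2: RHS = -210 is not a perfect cube.
  y = 3: RHS = 665 is not a perfect cube.
  y = -3: RHS = -685 is not a perfect cube.
Continuing the search up to |y| = 40 finds no solutions either.
No (x, y) in the scanned range satisfies the equation.

No integer solutions with |y| ≤ 40.


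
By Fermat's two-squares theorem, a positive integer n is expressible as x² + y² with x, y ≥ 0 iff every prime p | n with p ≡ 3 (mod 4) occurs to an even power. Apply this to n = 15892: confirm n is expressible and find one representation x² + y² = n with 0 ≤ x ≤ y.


Step 1: Factor n = 15892 = 2^2 · 29 · 137.
Step 2: Check the mod-4 condition on each prime factor: 2 = 2 (special); 29 ≡ 1 (mod 4), exponent 1; 137 ≡ 1 (mod 4), exponent 1.
All primes ≡ 3 (mod 4) appear to even exponent (or don't appear), so by the two-squares theorem n IS expressible as a sum of two squares.
Step 3: Build a representation. Group n = k² · m with k = 2 and m = 29 · 137 = 3973 (a product of primes ≡ 1 (mod 4)); a representation of m scales to one of n via (k·x)² + (k·y)² = k²(x² + y²). Each prime p ≡ 1 (mod 4) is itself a sum of two squares; find a² by testing p − a² for a perfect square:
  29: 29 − 1² = 28, 29 − 2² = 25 = 5² ⇒ 29 = 2² + 5².
  137: 137 − 1² = 136, 137 − 2² = 133, 137 − 3² = 128, 137 − 4² = 121 = 11² ⇒ 137 = 4² + 11².
  Combine using the Brahmagupta–Fibonacci identity (a² + b²)(c² + d²) = (ac − bd)² + (ad + bc)² = (ac + bd)² + (ad − bc)²:
  29 · 137 = 3973: from (2² + 5²)(4² + 11²), take (2·4 − 5·11, 2·11 + 5·4) = (8 − 55, 22 + 20) = (-47, 42); dropping signs (only squares matter) gives (47, 42); check 47² + 42² = 2209 + 1764 = 3973 ✓.
  Scale by k = 2: (2·47, 2·42) = (94, 84).
Step 4: Order so x ≤ y and verify: 84² + 94² = 7056 + 8836 = 15892 = n. ✓

n = 15892 = 84² + 94² (one valid representation with x ≤ y).


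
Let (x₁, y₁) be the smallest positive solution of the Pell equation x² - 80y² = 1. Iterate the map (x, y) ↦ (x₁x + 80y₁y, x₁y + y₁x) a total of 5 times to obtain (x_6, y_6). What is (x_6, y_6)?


Step 1: Find the fundamental solution (x₁, y₁) of x² - 80y² = 1.
  Expand √80 as a continued fraction. a₀ = ⌊√80⌋ = 8; iterate m_{k+1} = d_k·a_k − m_k, d_{k+1} = (80 − m_{k+1}²)/d_k, a_{k+1} = ⌊(a₀ + m_{k+1})/d_{k+1}⌋ (starting m₀ = 0, d₀ = 1), with convergents p_k = a_k·p_{k-1} + p_{k-2}, q_k = a_k·q_{k-1} + q_{k-2} (p₋₁ = 1, q₋₁ = 0):
  k = 0: a₀ = 8; p₀/q₀ = 8/1; p₀² − 80·q₀² = 64 − 80 = -16.
  k = 1: m = 8, d = 16, a = ⌊(8 + 8)/16⌋ = 1; p/q = (1·8 + 1)/(1·1 + 0) = 9/1; p² − 80·q² = 81 − 80 = 1.
  The first convergent with p² − 80·q² = 1 gives the fundamental solution (x₁, y₁) = (9, 1).
Step 2: Apply the recurrence (x_{n+1}, y_{n+1}) = (x₁x_n + 80y₁y_n, x₁y_n + y₁x_n) repeatedly.
  From (x_1, y_1) = (9, 1): x_2 = 9·9 + 80·1·1 = 161; y_2 = 9·1 + 1·9 = 18.
  From (x_2, y_2) = (161, 18): x_3 = 9·161 + 80·1·18 = 2889; y_3 = 9·18 + 1·161 = 323.
  From (x_3, y_3) = (2889, 323): x_4 = 9·2889 + 80·1·323 = 51841; y_4 = 9·323 + 1·2889 = 5796.
  From (x_4, y_4) = (51841, 5796): x_5 = 9·51841 + 80·1·5796 = 930249; y_5 = 9·5796 + 1·51841 = 104005.
  From (x_5, y_5) = (930249, 104005): x_6 = 9·930249 + 80·1·104005 = 16692641; y_6 = 9·104005 + 1·930249 = 1866294.
Step 3: Verify x_6² - 80·y_6² = 278644263554881 - 278644263554880 = 1 (should be 1). ✓

(x_1, y_1) = (9, 1); (x_6, y_6) = (16692641, 1866294).


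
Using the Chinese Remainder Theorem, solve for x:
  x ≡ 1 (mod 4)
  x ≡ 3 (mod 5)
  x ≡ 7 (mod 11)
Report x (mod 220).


Moduli 4, 5, 11 are pairwise coprime; by CRT there is a unique solution modulo M = 4 · 5 · 11 = 220.
Solve pairwise, accumulating the modulus:
  Start with x ≡ 1 (mod 4).
  Combine with x ≡ 3 (mod 5): since gcd(4, 5) = 1, we get a unique residue mod 20.
    Write x = 1 + 4·t and substitute into x ≡ 3 (mod 5): 4·t ≡ 3 − 1 = 2 (mod 5).
    The inverse of 4 mod 5 is 4 (since 4·4 = 16 = 3·5 + 1), so t ≡ 4·2 = 8 ≡ 3 (mod 5).
    Then x = 1 + 4·3 = 13, valid modulo lcm(4, 5) = 20: x ≡ 13 (mod 20).
  Combine with x ≡ 7 (mod 11): since gcd(20, 11) = 1, we get a unique residue mod 220.
    Write x = 13 + 20·t and substitute into x ≡ 7 (mod 11): 20·t ≡ 7 − 13 = -6 (mod 11).
    Reduce coefficients mod 11: 9·t ≡ 5 (mod 11).
    The inverse of 9 mod 11 is 5 (since 9·5 = 45 = 4·11 + 1), so t ≡ 5·5 = 25 ≡ 3 (mod 11).
    Then x = 13 + 20·3 = 73, valid modulo lcm(20, 11) = 220: x ≡ 73 (mod 220).
Verify: 73 mod 4 = 1 ✓, 73 mod 5 = 3 ✓, 73 mod 11 = 7 ✓.

x ≡ 73 (mod 220).


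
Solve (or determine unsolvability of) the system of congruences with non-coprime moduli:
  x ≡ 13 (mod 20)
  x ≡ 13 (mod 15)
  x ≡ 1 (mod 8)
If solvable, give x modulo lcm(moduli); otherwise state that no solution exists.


Moduli 20, 15, 8 are not pairwise coprime, so CRT works modulo lcm(m_i) when all pairwise compatibility conditions hold.
Pairwise compatibility: gcd(m_i, m_j) must divide a_i - a_j for every pair.
Merge one congruence at a time:
  Start: x ≡ 13 (mod 20).
  Combine with x ≡ 13 (mod 15): gcd(20, 15) = 5; 13 - 13 = 0, which IS divisible by 5, so compatible.
    Write x = 13 + 20·t and substitute into x ≡ 13 (mod 15): 20·t ≡ 13 − 13 = 0 (mod 15).
    Divide the congruence (and modulus) by g = 5: 4·t ≡ 0 (mod 3).
    Reduce coefficients mod 3: 1·t ≡ 0 (mod 3).
    So t ≡ 0 (mod 3).
    Then x = 13 + 20·0 = 13, valid modulo lcm(20, 15) = 60: x ≡ 13 (mod 60).
  Combine with x ≡ 1 (mod 8): gcd(60, 8) = 4; 1 - 13 = -12, which IS divisible by 4, so compatible.
    Write x = 13 + 60·t and substitute into x ≡ 1 (mod 8): 60·t ≡ 1 − 13 = -12 (mod 8).
    Divide the congruence (and modulus) by g = 4: 15·t ≡ -3 (mod 2).
    Reduce coefficients mod 2: 1·t ≡ 1 (mod 2).
    So t ≡ 1 (mod 2).
    Then x = 13 + 60·1 = 73, valid modulo lcm(60, 8) = 120: x ≡ 73 (mod 120).
Verify: 73 mod 20 = 13, 73 mod 15 = 13, 73 mod 8 = 1.

x ≡ 73 (mod 120).


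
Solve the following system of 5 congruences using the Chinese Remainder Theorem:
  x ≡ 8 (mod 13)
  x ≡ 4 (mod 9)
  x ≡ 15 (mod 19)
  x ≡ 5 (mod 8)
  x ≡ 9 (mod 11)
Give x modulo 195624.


Product of moduli M = 13 · 9 · 19 · 8 · 11 = 195624.
Merge one congruence at a time:
  Start: x ≡ 8 (mod 13).
  Combine with x ≡ 4 (mod 9); new modulus lcm = 117.
    Write x = 8 + 13·t and substitute into x ≡ 4 (mod 9): 13·t ≡ 4 − 8 = -4 (mod 9).
    Reduce coefficients mod 9: 4·t ≡ 5 (mod 9).
    The inverse of 4 mod 9 is 7 (since 4·7 = 28 = 3·9 + 1), so t ≡ 7·5 = 35 ≡ 8 (mod 9).
    Then x = 8 + 13·8 = 112, valid modulo lcm(13, 9) = 117: x ≡ 112 (mod 117).
  Combine with x ≡ 15 (mod 19); new modulus lcm = 2223.
    Write x = 112 + 117·t and substitute into x ≡ 15 (mod 19): 117·t ≡ 15 − 112 = -97 (mod 19).
    Reduce coefficients mod 19: 3·t ≡ 17 (mod 19).
    The inverse of 3 mod 19 is 13 (since 3·13 = 39 = 2·19 + 1), so t ≡ 13·17 = 221 ≡ 12 (mod 19).
    Then x = 112 + 117·12 = 1516, valid modulo lcm(117, 19) = 2223: x ≡ 1516 (mod 2223).
  Combine with x ≡ 5 (mod 8); new modulus lcm = 17784.
    Write x = 1516 + 2223·t and substitute into x ≡ 5 (mod 8): 2223·t ≡ 5 − 1516 = -1511 (mod 8).
    Reduce coefficients mod 8: 7·t ≡ 1 (mod 8).
    The inverse of 7 mod 8 is 7 (since 7·7 = 49 = 6·8 + 1), so t ≡ 7·1 = 7 ≡ 7 (mod 8).
    Then x = 1516 + 2223·7 = 17077, valid modulo lcm(2223, 8) = 17784: x ≡ 17077 (mod 17784).
  Combine with x ≡ 9 (mod 11); new modulus lcm = 195624.
    Write x = 17077 + 17784·t and substitute into x ≡ 9 (mod 11): 17784·t ≡ 9 − 17077 = -17068 (mod 11).
    Reduce coefficients mod 11: 8·t ≡ 4 (mod 11).
    The inverse of 8 mod 11 is 7 (since 8·7 = 56 = 5·11 + 1), so t ≡ 7·4 = 28 ≡ 6 (mod 11).
    Then x = 17077 + 17784·6 = 123781, valid modulo lcm(17784, 11) = 195624: x ≡ 123781 (mod 195624).
Verify against each original: 123781 mod 13 = 8, 123781 mod 9 = 4, 123781 mod 19 = 15, 123781 mod 8 = 5, 123781 mod 11 = 9.

x ≡ 123781 (mod 195624).


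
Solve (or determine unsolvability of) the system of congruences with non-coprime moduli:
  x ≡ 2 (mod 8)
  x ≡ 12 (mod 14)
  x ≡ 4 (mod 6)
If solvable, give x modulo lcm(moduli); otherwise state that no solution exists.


Moduli 8, 14, 6 are not pairwise coprime, so CRT works modulo lcm(m_i) when all pairwise compatibility conditions hold.
Pairwise compatibility: gcd(m_i, m_j) must divide a_i - a_j for every pair.
Merge one congruence at a time:
  Start: x ≡ 2 (mod 8).
  Combine with x ≡ 12 (mod 14): gcd(8, 14) = 2; 12 - 2 = 10, which IS divisible by 2, so compatible.
    Write x = 2 + 8·t and substitute into x ≡ 12 (mod 14): 8·t ≡ 12 − 2 = 10 (mod 14).
    Divide the congruence (and modulus) by g = 2: 4·t ≡ 5 (mod 7).
    The inverse of 4 mod 7 is 2 (since 4·2 = 8 = 1·7 + 1), so t ≡ 2·5 = 10 ≡ 3 (mod 7).
    Then x = 2 + 8·3 = 26, valid modulo lcm(8, 14) = 56: x ≡ 26 (mod 56).
  Combine with x ≡ 4 (mod 6): gcd(56, 6) = 2; 4 - 26 = -22, which IS divisible by 2, so compatible.
    Write x = 26 + 56·t and substitute into x ≡ 4 (mod 6): 56·t ≡ 4 − 26 = -22 (mod 6).
    Divide the congruence (and modulus) by g = 2: 28·t ≡ -11 (mod 3).
    Reduce coefficients mod 3: 1·t ≡ 1 (mod 3).
    So t ≡ 1 (mod 3).
    Then x = 26 + 56·1 = 82, valid modulo lcm(56, 6) = 168: x ≡ 82 (mod 168).
Verify: 82 mod 8 = 2, 82 mod 14 = 12, 82 mod 6 = 4.

x ≡ 82 (mod 168).


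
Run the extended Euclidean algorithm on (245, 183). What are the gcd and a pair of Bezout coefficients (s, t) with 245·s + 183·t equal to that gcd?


Euclidean algorithm on (245, 183) — divide until remainder is 0:
  245 = 1 · 183 + 62
  183 = 2 · 62 + 59
  62 = 1 · 59 + 3
  59 = 19 · 3 + 2
  3 = 1 · 2 + 1
  2 = 2 · 1 + 0
gcd(245, 183) = 1.
Track Bezout coefficients alongside the remainders: start with r₀ = 245 = a·1 + b·0 (s = 1, t = 0) and r₁ = 183 = a·0 + b·1 (s = 0, t = 1); each new remainder r_{k+1} = r_{k-1} − q_k·r_k inherits s_{k+1} = s_{k-1} − q_k·s_k, t_{k+1} = t_{k-1} − q_k·t_k, so r_k = a·s_k + b·t_k at every step:
  q = 1: r = 62, s = 1 − 1·0 = 1, t = 0 − 1·1 = -1  (check: 245·1 + 183·(-1) = 62)
  q = 2: r = 59, s = 0 − 2·1 = -2, t = 1 − 2·(-1) = 3  (check: 245·(-2) + 183·3 = 59)
  q = 1: r = 3, s = 1 − 1·(-2) = 3, t = -1 − 1·3 = -4  (check: 245·3 + 183·(-4) = 3)
  q = 19: r = 2, s = -2 − 19·3 = -59, t = 3 − 19·(-4) = 79  (check: 245·(-59) + 183·79 = 2)
  q = 1: r = 1, s = 3 − 1·(-59) = 62, t = -4 − 1·79 = -83  (check: 245·62 + 183·(-83) = 1)
The row with r = 1 (the gcd) gives the Bezout coefficients s = 62, t = -83.
Result: 245 · (62) + 183 · (-83) = 1.

gcd(245, 183) = 1; s = 62, t = -83 (check: 245·62 + 183·(-83) = 1).


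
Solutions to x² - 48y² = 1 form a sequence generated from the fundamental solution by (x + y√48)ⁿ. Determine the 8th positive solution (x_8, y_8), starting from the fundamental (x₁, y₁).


Step 1: Find the fundamental solution (x₁, y₁) of x² - 48y² = 1.
  Expand √48 as a continued fraction. a₀ = ⌊√48⌋ = 6; iterate m_{k+1} = d_k·a_k − m_k, d_{k+1} = (48 − m_{k+1}²)/d_k, a_{k+1} = ⌊(a₀ + m_{k+1})/d_{k+1}⌋ (starting m₀ = 0, d₀ = 1), with convergents p_k = a_k·p_{k-1} + p_{k-2}, q_k = a_k·q_{k-1} + q_{k-2} (p₋₁ = 1, q₋₁ = 0):
  k = 0: a₀ = 6; p₀/q₀ = 6/1; p₀² − 48·q₀² = 36 − 48 = -12.
  k = 1: m = 6, d = 12, a = ⌊(6 + 6)/12⌋ = 1; p/q = (1·6 + 1)/(1·1 + 0) = 7/1; p² − 48·q² = 49 − 48 = 1.
  The first convergent with p² − 48·q² = 1 gives the fundamental solution (x₁, y₁) = (7, 1).
Step 2: Apply the recurrence (x_{n+1}, y_{n+1}) = (x₁x_n + 48y₁y_n, x₁y_n + y₁x_n) repeatedly.
  From (x_1, y_1) = (7, 1): x_2 = 7·7 + 48·1·1 = 97; y_2 = 7·1 + 1·7 = 14.
  From (x_2, y_2) = (97, 14): x_3 = 7·97 + 48·1·14 = 1351; y_3 = 7·14 + 1·97 = 195.
  From (x_3, y_3) = (1351, 195): x_4 = 7·1351 + 48·1·195 = 18817; y_4 = 7·195 + 1·1351 = 2716.
  From (x_4, y_4) = (18817, 2716): x_5 = 7·18817 + 48·1·2716 = 262087; y_5 = 7·2716 + 1·18817 = 37829.
  From (x_5, y_5) = (262087, 37829): x_6 = 7·262087 + 48·1·37829 = 3650401; y_6 = 7·37829 + 1·262087 = 526890.
  From (x_6, y_6) = (3650401, 526890): x_7 = 7·3650401 + 48·1·526890 = 50843527; y_7 = 7·526890 + 1·3650401 = 7338631.
  From (x_7, y_7) = (50843527, 7338631): x_8 = 7·50843527 + 48·1·7338631 = 708158977; y_8 = 7·7338631 + 1·50843527 = 102213944.
Step 3: Verify x_8² - 48·y_8² = 501489136705686529 - 501489136705686528 = 1 (should be 1). ✓

(x_1, y_1) = (7, 1); (x_8, y_8) = (708158977, 102213944).


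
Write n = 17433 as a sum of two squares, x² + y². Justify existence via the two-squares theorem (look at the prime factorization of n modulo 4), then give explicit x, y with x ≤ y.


Step 1: Factor n = 17433 = 3^2 · 13 · 149.
Step 2: Check the mod-4 condition on each prime factor: 3 ≡ 3 (mod 4), exponent 2 (must be even); 13 ≡ 1 (mod 4), exponent 1; 149 ≡ 1 (mod 4), exponent 1.
All primes ≡ 3 (mod 4) appear to even exponent (or don't appear), so by the two-squares theorem n IS expressible as a sum of two squares.
Step 3: Build a representation. Group n = k² · m with k = 3 and m = 13 · 149 = 1937 (a product of primes ≡ 1 (mod 4)); a representation of m scales to one of n via (k·x)² + (k·y)² = k²(x² + y²). Each prime p ≡ 1 (mod 4) is itself a sum of two squares; find a² by testing p − a² for a perfect square:
  13: 13 − 1² = 12, 13 − 2² = 9 = 3² ⇒ 13 = 2² + 3².
  149: 149 − 1² = 148, 149 − 2² = 145, 149 − 3² = 140, 149 − 4² = 133, 149 − 5² = 124, 149 − 6² = 113, 149 − 7² = 100 = 10² ⇒ 149 = 7² + 10².
  Combine using the Brahmagupta–Fibonacci identity (a² + b²)(c² + d²) = (ac − bd)² + (ad + bc)² = (ac + bd)² + (ad − bc)²:
  13 · 149 = 1937: from (2² + 3²)(7² + 10²), take (2·7 − 3·10, 2·10 + 3·7) = (14 − 30, 20 + 21) = (-16, 41); dropping signs (only squares matter) gives (16, 41); check 16² + 41² = 256 + 1681 = 1937 ✓.
  Scale by k = 3: (3·16, 3·41) = (48, 123).
Step 4: Order so x ≤ y and verify: 48² + 123² = 2304 + 15129 = 17433 = n. ✓

n = 17433 = 48² + 123² (one valid representation with x ≤ y).


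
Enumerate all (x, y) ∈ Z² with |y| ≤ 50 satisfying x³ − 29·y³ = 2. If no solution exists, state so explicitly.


The equation is x³ - 29y³ = 2. For fixed y, x³ = 29·y³ + 2, so a solution requires the RHS to be a perfect cube.
Strategy: iterate y from -50 to 50, compute RHS = 29·y³ + 2, and check whether it is a (positive or negative) perfect cube.
Check small values of y:
  y = 0: RHS = 2 is not a perfect cube.
  y = 1: RHS = 31 is not a perfect cube.
  y = -1: RHS = -27 = (-3)³ ⇒ x = -3 works.
  y = 2: RHS = 234 is not a perfect cube.
  y = -2: RHS = -230 is not a perfect cube.
  y = 3: RHS = 785 is not a perfect cube.
  y = -3: RHS = -781 is not a perfect cube.
Continuing the search up to |y| = 50 finds no further solutions beyond those listed.
Collected solutions: (-3, -1).

Solutions (with |y| ≤ 50): (-3, -1).


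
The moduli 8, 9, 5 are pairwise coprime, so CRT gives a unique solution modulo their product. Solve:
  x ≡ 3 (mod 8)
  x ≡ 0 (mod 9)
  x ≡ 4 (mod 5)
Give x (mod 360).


Moduli 8, 9, 5 are pairwise coprime; by CRT there is a unique solution modulo M = 8 · 9 · 5 = 360.
Solve pairwise, accumulating the modulus:
  Start with x ≡ 3 (mod 8).
  Combine with x ≡ 0 (mod 9): since gcd(8, 9) = 1, we get a unique residue mod 72.
    Write x = 3 + 8·t and substitute into x ≡ 0 (mod 9): 8·t ≡ 0 − 3 = -3 (mod 9).
    Reduce coefficients mod 9: 8·t ≡ 6 (mod 9).
    The inverse of 8 mod 9 is 8 (since 8·8 = 64 = 7·9 + 1), so t ≡ 8·6 = 48 ≡ 3 (mod 9).
    Then x = 3 + 8·3 = 27, valid modulo lcm(8, 9) = 72: x ≡ 27 (mod 72).
  Combine with x ≡ 4 (mod 5): since gcd(72, 5) = 1, we get a unique residue mod 360.
    Write x = 27 + 72·t and substitute into x ≡ 4 (mod 5): 72·t ≡ 4 − 27 = -23 (mod 5).
    Reduce coefficients mod 5: 2·t ≡ 2 (mod 5).
    The inverse of 2 mod 5 is 3 (since 2·3 = 6 = 1·5 + 1), so t ≡ 3·2 = 6 ≡ 1 (mod 5).
    Then x = 27 + 72·1 = 99, valid modulo lcm(72, 5) = 360: x ≡ 99 (mod 360).
Verify: 99 mod 8 = 3 ✓, 99 mod 9 = 0 ✓, 99 mod 5 = 4 ✓.

x ≡ 99 (mod 360).


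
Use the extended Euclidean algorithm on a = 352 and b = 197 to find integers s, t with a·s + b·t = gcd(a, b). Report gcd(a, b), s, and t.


Euclidean algorithm on (352, 197) — divide until remainder is 0:
  352 = 1 · 197 + 155
  197 = 1 · 155 + 42
  155 = 3 · 42 + 29
  42 = 1 · 29 + 13
  29 = 2 · 13 + 3
  13 = 4 · 3 + 1
  3 = 3 · 1 + 0
gcd(352, 197) = 1.
Track Bezout coefficients alongside the remainders: start with r₀ = 352 = a·1 + b·0 (s = 1, t = 0) and r₁ = 197 = a·0 + b·1 (s = 0, t = 1); each new remainder r_{k+1} = r_{k-1} − q_k·r_k inherits s_{k+1} = s_{k-1} − q_k·s_k, t_{k+1} = t_{k-1} − q_k·t_k, so r_k = a·s_k + b·t_k at every step:
  q = 1: r = 155, s = 1 − 1·0 = 1, t = 0 − 1·1 = -1  (check: 352·1 + 197·(-1) = 155)
  q = 1: r = 42, s = 0 − 1·1 = -1, t = 1 − 1·(-1) = 2  (check: 352·(-1) + 197·2 = 42)
  q = 3: r = 29, s = 1 − 3·(-1) = 4, t = -1 − 3·2 = -7  (check: 352·4 + 197·(-7) = 29)
  q = 1: r = 13, s = -1 − 1·4 = -5, t = 2 − 1·(-7) = 9  (check: 352·(-5) + 197·9 = 13)
  q = 2: r = 3, s = 4 − 2·(-5) = 14, t = -7 − 2·9 = -25  (check: 352·14 + 197·(-25) = 3)
  q = 4: r = 1, s = -5 − 4·14 = -61, t = 9 − 4·(-25) = 109  (check: 352·(-61) + 197·109 = 1)
The row with r = 1 (the gcd) gives the Bezout coefficients s = -61, t = 109.
Result: 352 · (-61) + 197 · (109) = 1.

gcd(352, 197) = 1; s = -61, t = 109 (check: 352·(-61) + 197·109 = 1).


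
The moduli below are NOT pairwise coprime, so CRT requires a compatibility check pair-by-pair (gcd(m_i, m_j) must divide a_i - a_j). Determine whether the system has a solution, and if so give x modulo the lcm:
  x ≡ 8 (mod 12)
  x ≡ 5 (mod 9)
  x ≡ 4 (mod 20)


Moduli 12, 9, 20 are not pairwise coprime, so CRT works modulo lcm(m_i) when all pairwise compatibility conditions hold.
Pairwise compatibility: gcd(m_i, m_j) must divide a_i - a_j for every pair.
Merge one congruence at a time:
  Start: x ≡ 8 (mod 12).
  Combine with x ≡ 5 (mod 9): gcd(12, 9) = 3; 5 - 8 = -3, which IS divisible by 3, so compatible.
    Write x = 8 + 12·t and substitute into x ≡ 5 (mod 9): 12·t ≡ 5 − 8 = -3 (mod 9).
    Divide the congruence (and modulus) by g = 3: 4·t ≡ -1 (mod 3).
    Reduce coefficients mod 3: 1·t ≡ 2 (mod 3).
    So t ≡ 2 (mod 3).
    Then x = 8 + 12·2 = 32, valid modulo lcm(12, 9) = 36: x ≡ 32 (mod 36).
  Combine with x ≡ 4 (mod 20): gcd(36, 20) = 4; 4 - 32 = -28, which IS divisible by 4, so compatible.
    Write x = 32 + 36·t and substitute into x ≡ 4 (mod 20): 36·t ≡ 4 − 32 = -28 (mod 20).
    Divide the congruence (and modulus) by g = 4: 9·t ≡ -7 (mod 5).
    Reduce coefficients mod 5: 4·t ≡ 3 (mod 5).
    The inverse of 4 mod 5 is 4 (since 4·4 = 16 = 3·5 + 1), so t ≡ 4·3 = 12 ≡ 2 (mod 5).
    Then x = 32 + 36·2 = 104, valid modulo lcm(36, 20) = 180: x ≡ 104 (mod 180).
Verify: 104 mod 12 = 8, 104 mod 9 = 5, 104 mod 20 = 4.

x ≡ 104 (mod 180).


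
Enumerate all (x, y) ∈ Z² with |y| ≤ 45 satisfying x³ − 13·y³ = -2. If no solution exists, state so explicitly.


The equation is x³ - 13y³ = -2. For fixed y, x³ = 13·y³ − 2, so a solution requires the RHS to be a perfect cube.
Strategy: iterate y from -45 to 45, compute RHS = 13·y³ − 2, and check whether it is a (positive or negative) perfect cube.
Check small values of y:
  y = 0: RHS = -2 is not a perfect cube.
  y = 1: RHS = 11 is not a perfect cube.
  y = -1: RHS = -15 is not a perfect cube.
  y = 2: RHS = 102 is not a perfect cube.
  y = -2: RHS = -106 is not a perfect cube.
  y = 3: RHS = 349 is not a perfect cube.
  y = -3: RHS = -353 is not a perfect cube.
Continuing the search up to |y| = 45 finds no solutions either.
No (x, y) in the scanned range satisfies the equation.

No integer solutions with |y| ≤ 45.


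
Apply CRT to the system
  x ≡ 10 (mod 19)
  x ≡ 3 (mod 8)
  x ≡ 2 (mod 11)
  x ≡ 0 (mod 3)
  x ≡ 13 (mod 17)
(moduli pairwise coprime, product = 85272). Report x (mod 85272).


Product of moduli M = 19 · 8 · 11 · 3 · 17 = 85272.
Merge one congruence at a time:
  Start: x ≡ 10 (mod 19).
  Combine with x ≡ 3 (mod 8); new modulus lcm = 152.
    Write x = 10 + 19·t and substitute into x ≡ 3 (mod 8): 19·t ≡ 3 − 10 = -7 (mod 8).
    Reduce coefficients mod 8: 3·t ≡ 1 (mod 8).
    The inverse of 3 mod 8 is 3 (since 3·3 = 9 = 1·8 + 1), so t ≡ 3·1 = 3 ≡ 3 (mod 8).
    Then x = 10 + 19·3 = 67, valid modulo lcm(19, 8) = 152: x ≡ 67 (mod 152).
  Combine with x ≡ 2 (mod 11); new modulus lcm = 1672.
    Write x = 67 + 152·t and substitute into x ≡ 2 (mod 11): 152·t ≡ 2 − 67 = -65 (mod 11).
    Reduce coefficients mod 11: 9·t ≡ 1 (mod 11).
    The inverse of 9 mod 11 is 5 (since 9·5 = 45 = 4·11 + 1), so t ≡ 5·1 = 5 ≡ 5 (mod 11).
    Then x = 67 + 152·5 = 827, valid modulo lcm(152, 11) = 1672: x ≡ 827 (mod 1672).
  Combine with x ≡ 0 (mod 3); new modulus lcm = 5016.
    Write x = 827 + 1672·t and substitute into x ≡ 0 (mod 3): 1672·t ≡ 0 − 827 = -827 (mod 3).
    Reduce coefficients mod 3: 1·t ≡ 1 (mod 3).
    So t ≡ 1 (mod 3).
    Then x = 827 + 1672·1 = 2499, valid modulo lcm(1672, 3) = 5016: x ≡ 2499 (mod 5016).
  Combine with x ≡ 13 (mod 17); new modulus lcm = 85272.
    Write x = 2499 + 5016·t and substitute into x ≡ 13 (mod 17): 5016·t ≡ 13 − 2499 = -2486 (mod 17).
    Reduce coefficients mod 17: 1·t ≡ 13 (mod 17).
    So t ≡ 13 (mod 17).
    Then x = 2499 + 5016·13 = 67707, valid modulo lcm(5016, 17) = 85272: x ≡ 67707 (mod 85272).
Verify against each original: 67707 mod 19 = 10, 67707 mod 8 = 3, 67707 mod 11 = 2, 67707 mod 3 = 0, 67707 mod 17 = 13.

x ≡ 67707 (mod 85272).


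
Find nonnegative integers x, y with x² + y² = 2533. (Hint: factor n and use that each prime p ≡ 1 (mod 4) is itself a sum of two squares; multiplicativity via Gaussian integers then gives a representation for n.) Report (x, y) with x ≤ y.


Step 1: Factor n = 2533 = 17 · 149.
Step 2: Check the mod-4 condition on each prime factor: 17 ≡ 1 (mod 4), exponent 1; 149 ≡ 1 (mod 4), exponent 1.
All primes ≡ 3 (mod 4) appear to even exponent (or don't appear), so by the two-squares theorem n IS expressible as a sum of two squares.
Step 3: Build a representation. Here n = 17 · 149 is a product of primes ≡ 1 (mod 4). Each prime p ≡ 1 (mod 4) is itself a sum of two squares; find a² by testing p − a² for a perfect square:
  17: 17 − 1² = 16 = 4² ⇒ 17 = 1² + 4².
  149: 149 − 1² = 148, 149 − 2² = 145, 149 − 3² = 140, 149 − 4² = 133, 149 − 5² = 124, 149 − 6² = 113, 149 − 7² = 100 = 10² ⇒ 149 = 7² + 10².
  Combine using the Brahmagupta–Fibonacci identity (a² + b²)(c² + d²) = (ac − bd)² + (ad + bc)² = (ac + bd)² + (ad − bc)²:
  17 · 149 = 2533: from (1² + 4²)(7² + 10²), take (1·7 − 4·10, 1·10 + 4·7) = (7 − 40, 10 + 28) = (-33, 38); dropping signs (only squares matter) gives (33, 38); check 33² + 38² = 1089 + 1444 = 2533 ✓.
Step 4: Order so x ≤ y and verify: 33² + 38² = 1089 + 1444 = 2533 = n. ✓

n = 2533 = 33² + 38² (one valid representation with x ≤ y).


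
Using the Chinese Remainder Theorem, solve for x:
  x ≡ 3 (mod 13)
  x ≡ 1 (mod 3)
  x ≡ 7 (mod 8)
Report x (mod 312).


Moduli 13, 3, 8 are pairwise coprime; by CRT there is a unique solution modulo M = 13 · 3 · 8 = 312.
Solve pairwise, accumulating the modulus:
  Start with x ≡ 3 (mod 13).
  Combine with x ≡ 1 (mod 3): since gcd(13, 3) = 1, we get a unique residue mod 39.
    Write x = 3 + 13·t and substitute into x ≡ 1 (mod 3): 13·t ≡ 1 − 3 = -2 (mod 3).
    Reduce coefficients mod 3: 1·t ≡ 1 (mod 3).
    So t ≡ 1 (mod 3).
    Then x = 3 + 13·1 = 16, valid modulo lcm(13, 3) = 39: x ≡ 16 (mod 39).
  Combine with x ≡ 7 (mod 8): since gcd(39, 8) = 1, we get a unique residue mod 312.
    Write x = 16 + 39·t and substitute into x ≡ 7 (mod 8): 39·t ≡ 7 − 16 = -9 (mod 8).
    Reduce coefficients mod 8: 7·t ≡ 7 (mod 8).
    The inverse of 7 mod 8 is 7 (since 7·7 = 49 = 6·8 + 1), so t ≡ 7·7 = 49 ≡ 1 (mod 8).
    Then x = 16 + 39·1 = 55, valid modulo lcm(39, 8) = 312: x ≡ 55 (mod 312).
Verify: 55 mod 13 = 3 ✓, 55 mod 3 = 1 ✓, 55 mod 8 = 7 ✓.

x ≡ 55 (mod 312).


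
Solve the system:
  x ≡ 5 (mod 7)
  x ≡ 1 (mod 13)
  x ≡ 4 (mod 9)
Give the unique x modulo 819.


Moduli 7, 13, 9 are pairwise coprime; by CRT there is a unique solution modulo M = 7 · 13 · 9 = 819.
Solve pairwise, accumulating the modulus:
  Start with x ≡ 5 (mod 7).
  Combine with x ≡ 1 (mod 13): since gcd(7, 13) = 1, we get a unique residue mod 91.
    Write x = 5 + 7·t and substitute into x ≡ 1 (mod 13): 7·t ≡ 1 − 5 = -4 (mod 13).
    Reduce coefficients mod 13: 7·t ≡ 9 (mod 13).
    The inverse of 7 mod 13 is 2 (since 7·2 = 14 = 1·13 + 1), so t ≡ 2·9 = 18 ≡ 5 (mod 13).
    Then x = 5 + 7·5 = 40, valid modulo lcm(7, 13) = 91: x ≡ 40 (mod 91).
  Combine with x ≡ 4 (mod 9): since gcd(91, 9) = 1, we get a unique residue mod 819.
    Write x = 40 + 91·t and substitute into x ≡ 4 (mod 9): 91·t ≡ 4 − 40 = -36 (mod 9).
    Reduce coefficients mod 9: 1·t ≡ 0 (mod 9).
    So t ≡ 0 (mod 9).
    Then x = 40 + 91·0 = 40, valid modulo lcm(91, 9) = 819: x ≡ 40 (mod 819).
Verify: 40 mod 7 = 5 ✓, 40 mod 13 = 1 ✓, 40 mod 9 = 4 ✓.

x ≡ 40 (mod 819).
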